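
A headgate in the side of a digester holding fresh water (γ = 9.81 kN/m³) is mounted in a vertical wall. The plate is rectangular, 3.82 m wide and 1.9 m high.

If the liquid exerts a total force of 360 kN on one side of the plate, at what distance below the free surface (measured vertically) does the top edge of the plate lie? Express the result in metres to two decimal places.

γ = 9.81 kN/m³.
A = 3.82 × 1.9 = 7.258 m².
From F = γ·h_c·A, the centroid depth is h_c = 360/(9.81 × 7.258) = 5.05611 m.
The centroid lies 1.9/2 = 0.95 m below the top edge, so the top edge sits at h_top = 5.05611 − 0.95 = 4.10611 m below the surface.

d_top ≈ 4.11 m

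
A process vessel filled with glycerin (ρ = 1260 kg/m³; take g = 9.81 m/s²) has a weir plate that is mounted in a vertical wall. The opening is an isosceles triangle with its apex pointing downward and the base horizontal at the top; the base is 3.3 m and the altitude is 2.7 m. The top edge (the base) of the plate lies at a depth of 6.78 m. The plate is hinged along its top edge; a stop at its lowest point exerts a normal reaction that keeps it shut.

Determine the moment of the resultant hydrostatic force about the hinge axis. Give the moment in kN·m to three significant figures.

M ≈ 403 kN·m

γ = ρg = 1260 × 9.81 / 1000 = 12.3606 kN/m³.
With the apex down, the centroid sits h/3 = 2.7/3 = 0.9 m below the base (the top edge), so the centroid depth is h_c = 6.78 + 0.9 = 7.68 m.
A = ½ × 3.3 × 2.7 = 4.455 m².
Resultant F = γ·h_c·A = 12.3606 × 7.68 × 4.455 = 422.911 kN.
I_c = b·h³/36 = 3.3 × 2.7³/36 = 1.80428 m⁴.
Centre of pressure: y_p = y_c + I_c/(y_c·A) = 7.68 + 1.80428/(7.68 × 4.455) = 7.68 + 0.0527345 = 7.73273 m along the plane.
The resultant acts 0.9 + 0.0527345 = 0.952735 m (along the plate) below the hinge at the top edge, so the moment about the hinge is M = F × 0.952735 = 422.911 × 0.952735 = 402.922 kN·m.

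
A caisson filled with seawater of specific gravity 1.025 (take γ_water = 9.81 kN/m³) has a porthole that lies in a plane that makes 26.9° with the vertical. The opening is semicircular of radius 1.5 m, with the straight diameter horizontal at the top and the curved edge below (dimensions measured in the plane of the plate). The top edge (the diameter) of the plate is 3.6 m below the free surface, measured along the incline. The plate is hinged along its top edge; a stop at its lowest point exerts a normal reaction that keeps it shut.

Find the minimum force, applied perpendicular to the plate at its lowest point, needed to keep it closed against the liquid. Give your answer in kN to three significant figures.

γ = 1.025 × 9.81 = 10.05525 kN/m³.
The plate makes 26.9° with the vertical, i.e. θ = 90° − 26.9° = 63.1° to the horizontal. Measuring y along the incline from the free-surface line, vertical depth h = y·sinθ with sinθ = 0.891798.
The centroid of a semicircle lies 4r/(3π) = 0.63662 m from the diameter, here below the top edge, so y_c = 3.6 + 0.63662 = 4.23662 m and h_c = 4.23662 × 0.891798 = 3.77821 m.
A = πr²/2 = π × 1.5²/2 = 3.53429 m².
Resultant F = γ·h_c·A = 10.05525 × 3.77821 × 3.53429 = 134.271 kN.
I_c = (π/8 − 8/(9π))·r⁴ = 0.109757 × 1.5⁴ = 0.555645 m⁴.
Centre of pressure: y_p = y_c + I_c/(y_c·A) = 4.23662 + 0.555645/(4.23662 × 3.53429) = 4.23662 + 0.0371087 = 4.27373 m along the plane.
The resultant acts 0.63662 + 0.0371087 = 0.673729 m (along the plate) below the hinge at the top edge, so the moment about the hinge is M = F × 0.673729 = 134.271 × 0.673729 = 90.4623 kN·m.
A normal force at the bottom, 1.5 m from the hinge, must supply this moment: P = 90.4623/1.5 = 60.3082 kN.

P ≈ 60.3 kN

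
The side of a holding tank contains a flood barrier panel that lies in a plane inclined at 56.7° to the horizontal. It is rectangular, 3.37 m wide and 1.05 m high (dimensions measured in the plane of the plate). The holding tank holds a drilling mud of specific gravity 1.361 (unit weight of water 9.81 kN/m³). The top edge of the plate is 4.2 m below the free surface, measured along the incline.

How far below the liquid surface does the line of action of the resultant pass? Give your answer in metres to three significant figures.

h_p = 3.97 m

γ = 1.361 × 9.81 = 13.35141 kN/m³.
Let θ = 56.7° be the plate's angle to the horizontal; measure y along the incline from where the plane meets the free surface. Vertical depth h = y·sinθ with sinθ = 0.835807.
The centroid lies 1.05/2 = 0.525 m below the top edge, so y_c = 4.2 + 0.525 = 4.725 m and h_c = 4.725 × 0.835807 = 3.94919 m.
A = 3.37 × 1.05 = 3.5385 m².
Resultant F = γ·h_c·A = 13.35141 × 3.94919 × 3.5385 = 186.575 kN.
I_c = b·h³/12 = 3.37 × 1.05³/12 = 0.3251 m⁴.
Centre of pressure: y_p = y_c + I_c/(y_c·A) = 4.725 + 0.3251/(4.725 × 3.5385) = 4.725 + 0.0194445 = 4.74444 m along the plane.
Vertically, h_p = y_p·sinθ = 4.74444 × 0.835807 = 3.96544 m.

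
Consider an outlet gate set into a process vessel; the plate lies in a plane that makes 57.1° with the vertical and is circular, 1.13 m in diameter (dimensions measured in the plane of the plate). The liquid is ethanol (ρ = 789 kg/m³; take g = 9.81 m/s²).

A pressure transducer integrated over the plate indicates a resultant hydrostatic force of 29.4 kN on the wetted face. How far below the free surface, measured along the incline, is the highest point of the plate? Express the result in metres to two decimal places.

γ = ρg = 789 × 9.81 / 1000 = 7.74009 kN/m³.
A = π(0.565)² = 1.00287 m².
From F = γ·h_c·A, the centroid depth is h_c = 29.4/(7.74009 × 1.00287) = 3.78754 m.
The plate makes 57.1° with the vertical, i.e. θ = 90° − 57.1° = 32.9° to the horizontal. Measuring y along the incline from the free-surface line, vertical depth h = y·sinθ with sinθ = 0.543174.
Along the incline, y_c = h_c/sinθ = 3.78754/0.543174 = 6.97298 m.
The centroid is at the centre, 0.565 m below the top of the plate, so the highest point sits at y_top = 6.97298 − 0.565 = 6.40798 m along the incline.

y_top ≈ 6.41 m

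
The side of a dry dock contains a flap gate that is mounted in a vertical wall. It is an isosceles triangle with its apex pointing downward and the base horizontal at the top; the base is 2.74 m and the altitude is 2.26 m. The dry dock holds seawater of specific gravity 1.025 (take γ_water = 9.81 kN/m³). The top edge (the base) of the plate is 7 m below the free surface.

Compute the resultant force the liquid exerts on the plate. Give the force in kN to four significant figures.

γ = 1.025 × 9.81 = 10.05525 kN/m³.
With the apex down, the centroid sits h/3 = 2.26/3 = 0.753333 m below the base (the top edge), so the centroid depth is h_c = 7 + 0.753333 = 7.75333 m.
A = ½ × 2.74 × 2.26 = 3.0962 m².
Resultant F = γ·h_c·A = 10.05525 × 7.75333 × 3.0962 = 241.385 kN.

F ≈ 241.4 kN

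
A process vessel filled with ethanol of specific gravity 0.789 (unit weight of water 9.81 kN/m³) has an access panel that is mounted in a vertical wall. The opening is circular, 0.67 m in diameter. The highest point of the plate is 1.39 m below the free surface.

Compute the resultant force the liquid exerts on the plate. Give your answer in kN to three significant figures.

F ≈ 4.71 kN

γ = 0.789 × 9.81 = 7.74009 kN/m³.
The centroid is at the centre, 0.335 m below the top of the plate, so the centroid depth is h_c = 1.39 + 0.335 = 1.725 m.
A = π(0.335)² = 0.352565 m².
Resultant F = γ·h_c·A = 7.74009 × 1.725 × 0.352565 = 4.70733 kN.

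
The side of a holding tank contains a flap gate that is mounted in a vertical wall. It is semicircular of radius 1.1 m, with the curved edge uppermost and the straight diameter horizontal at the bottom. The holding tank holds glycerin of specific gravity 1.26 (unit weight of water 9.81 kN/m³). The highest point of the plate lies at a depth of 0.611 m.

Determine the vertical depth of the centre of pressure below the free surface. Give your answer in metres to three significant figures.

h_p = 1.31 m

γ = 1.26 × 9.81 = 12.3606 kN/m³.
The centroid lies 4r/(3π) = 0.466854 m above the diameter, so r − 4r/(3π) = 1.1 − 0.466854 = 0.633146 m below the topmost point, so the centroid depth is h_c = 0.611 + 0.633146 = 1.24415 m.
A = πr²/2 = π × 1.1²/2 = 1.90066 m².
Resultant F = γ·h_c·A = 12.3606 × 1.24415 × 1.90066 = 29.2292 kN.
I_c = (π/8 − 8/(9π))·r⁴ = 0.109757 × 1.1⁴ = 0.160695 m⁴.
Centre of pressure: y_p = y_c + I_c/(y_c·A) = 1.24415 + 0.160695/(1.24415 × 1.90066) = 1.24415 + 0.0679556 = 1.31211 m along the plane.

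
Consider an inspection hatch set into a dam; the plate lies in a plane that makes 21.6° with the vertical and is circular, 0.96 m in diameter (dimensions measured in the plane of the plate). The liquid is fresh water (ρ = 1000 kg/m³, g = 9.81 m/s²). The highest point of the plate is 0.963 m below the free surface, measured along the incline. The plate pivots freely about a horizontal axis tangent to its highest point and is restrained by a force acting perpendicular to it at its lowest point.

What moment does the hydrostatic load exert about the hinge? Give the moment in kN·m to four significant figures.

M ≈ 4.953 kN·m

γ = ρg = 1000 × 9.81 = 9810 N/m³ = 9.81 kN/m³.
The plate makes 21.6° with the vertical, i.e. θ = 90° − 21.6° = 68.4° to the horizontal. Measuring y along the incline from the free-surface line, vertical depth h = y·sinθ with sinθ = 0.929776.
The centroid is at the centre, 0.48 m below the top of the plate, so y_c = 0.963 + 0.48 = 1.443 m and h_c = 1.443 × 0.929776 = 1.34167 m.
A = π(0.48)² = 0.723823 m².
Resultant F = γ·h_c·A = 9.81 × 1.34167 × 0.723823 = 9.5268 kN.
I_c = πr⁴/4 = π × 0.48⁴/4 = 0.0416922 m⁴.
Centre of pressure: y_p = y_c + I_c/(y_c·A) = 1.443 + 0.0416922/(1.443 × 0.723823) = 1.443 + 0.0399168 = 1.48292 m along the plane.
The resultant acts 0.48 + 0.0399168 = 0.519917 m (along the plate) below the hinge at the top edge, so the moment about the hinge is M = F × 0.519917 = 9.5268 × 0.519917 = 4.95315 kN·m.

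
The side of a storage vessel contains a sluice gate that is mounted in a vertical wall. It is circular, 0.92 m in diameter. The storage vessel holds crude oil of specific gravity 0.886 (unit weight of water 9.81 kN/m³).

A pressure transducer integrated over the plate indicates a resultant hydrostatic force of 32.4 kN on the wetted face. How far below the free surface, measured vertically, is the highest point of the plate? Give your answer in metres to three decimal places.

γ = 0.886 × 9.81 = 8.69166 kN/m³.
A = π(0.46)² = 0.664761 m².
From F = γ·h_c·A, the centroid depth is h_c = 32.4/(8.69166 × 0.664761) = 5.6076 m.
The centroid is at the centre, 0.46 m below the top of the plate, so the highest point sits at h_top = 5.6076 − 0.46 = 5.1476 m below the surface.

d_top ≈ 5.148 m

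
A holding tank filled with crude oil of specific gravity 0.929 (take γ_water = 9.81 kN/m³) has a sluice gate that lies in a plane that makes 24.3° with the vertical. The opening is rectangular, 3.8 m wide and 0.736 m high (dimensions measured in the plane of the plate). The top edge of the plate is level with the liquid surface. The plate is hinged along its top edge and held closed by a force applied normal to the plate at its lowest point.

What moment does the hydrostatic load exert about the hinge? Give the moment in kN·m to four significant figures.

M ≈ 4.195 kN·m

γ = 0.929 × 9.81 = 9.11349 kN/m³.
The plate makes 24.3° with the vertical, i.e. θ = 90° − 24.3° = 65.7° to the horizontal. Measuring y along the incline from the free-surface line, vertical depth h = y·sinθ with sinθ = 0.911403.
The centroid lies 0.736/2 = 0.368 m below the top edge, so y_c = 0.368 m and h_c = 0.368 × 0.911403 = 0.335396 m.
A = 3.8 × 0.736 = 2.7968 m².
Resultant F = γ·h_c·A = 9.11349 × 0.335396 × 2.7968 = 8.54878 kN.
I_c = b·h³/12 = 3.8 × 0.736³/12 = 0.126251 m⁴.
Centre of pressure: y_p = y_c + I_c/(y_c·A) = 0.368 + 0.126251/(0.368 × 2.7968) = 0.368 + 0.122666 = 0.490666 m along the plane.
The resultant acts 0.368 + 0.122666 = 0.490666 m (along the plate) below the hinge at the top edge, so the moment about the hinge is M = F × 0.490666 = 8.54878 × 0.490666 = 4.1946 kN·m.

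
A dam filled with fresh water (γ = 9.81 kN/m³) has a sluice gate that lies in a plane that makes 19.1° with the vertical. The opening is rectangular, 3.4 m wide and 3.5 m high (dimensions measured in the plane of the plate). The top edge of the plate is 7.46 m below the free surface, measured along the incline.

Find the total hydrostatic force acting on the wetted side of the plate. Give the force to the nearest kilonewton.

γ = 9.81 kN/m³.
The plate makes 19.1° with the vertical, i.e. θ = 90° − 19.1° = 70.9° to the horizontal. Measuring y along the incline from the free-surface line, vertical depth h = y·sinθ with sinθ = 0.944949.
The centroid lies 3.5/2 = 1.75 m below the top edge, so y_c = 7.46 + 1.75 = 9.21 m and h_c = 9.21 × 0.944949 = 8.70298 m.
A = 3.4 × 3.5 = 11.9 m².
Resultant F = γ·h_c·A = 9.81 × 8.70298 × 11.9 = 1015.98 kN.

F ≈ 1016 kN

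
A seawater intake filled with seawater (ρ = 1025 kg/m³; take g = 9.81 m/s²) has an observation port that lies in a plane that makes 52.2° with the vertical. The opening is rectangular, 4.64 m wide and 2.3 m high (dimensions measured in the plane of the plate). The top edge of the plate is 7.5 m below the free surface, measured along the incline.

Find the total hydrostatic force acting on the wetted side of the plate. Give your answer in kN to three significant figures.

F ≈ 569 kN

γ = ρg = 1025 × 9.81 / 1000 = 10.05525 kN/m³.
The plate makes 52.2° with the vertical, i.e. θ = 90° − 52.2° = 37.8° to the horizontal. Measuring y along the incline from the free-surface line, vertical depth h = y·sinθ with sinθ = 0.612907.
The centroid lies 2.3/2 = 1.15 m below the top edge, so y_c = 7.5 + 1.15 = 8.65 m and h_c = 8.65 × 0.612907 = 5.30165 m.
A = 4.64 × 2.3 = 10.672 m².
Resultant F = γ·h_c·A = 10.05525 × 5.30165 × 10.672 = 568.918 kN.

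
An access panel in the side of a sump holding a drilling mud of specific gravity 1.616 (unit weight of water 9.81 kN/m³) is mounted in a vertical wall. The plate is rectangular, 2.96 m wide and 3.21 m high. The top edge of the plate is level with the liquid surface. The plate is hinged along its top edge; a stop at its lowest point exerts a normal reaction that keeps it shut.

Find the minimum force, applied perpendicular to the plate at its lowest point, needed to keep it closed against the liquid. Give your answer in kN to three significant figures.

P ≈ 161 kN

γ = 1.616 × 9.81 = 15.85296 kN/m³.
The centroid lies 3.21/2 = 1.605 m below the top edge, so the centroid depth is h_c = 1.605 m.
A = 2.96 × 3.21 = 9.5016 m².
Resultant F = γ·h_c·A = 15.85296 × 1.605 × 9.5016 = 241.759 kN.
I_c = b·h³/12 = 2.96 × 3.21³/12 = 8.15879 m⁴.
Centre of pressure: y_p = y_c + I_c/(y_c·A) = 1.605 + 8.15879/(1.605 × 9.5016) = 1.605 + 0.535 = 2.14 m along the plane.
The resultant acts 1.605 + 0.535 = 2.14 m (along the plate) below the hinge at the top edge, so the moment about the hinge is M = F × 2.14 = 241.759 × 2.14 = 517.364 kN·m.
A normal force at the bottom, 3.21 m from the hinge, must supply this moment: P = 517.364/3.21 = 161.173 kN.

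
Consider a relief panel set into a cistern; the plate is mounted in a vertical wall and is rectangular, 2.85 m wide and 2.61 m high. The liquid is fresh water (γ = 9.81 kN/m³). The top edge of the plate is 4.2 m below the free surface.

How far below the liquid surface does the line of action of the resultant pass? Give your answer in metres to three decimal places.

γ = 9.81 kN/m³.
The centroid lies 2.61/2 = 1.305 m below the top edge, so the centroid depth is h_c = 4.2 + 1.305 = 5.505 m.
A = 2.85 × 2.61 = 7.4385 m².
Resultant F = γ·h_c·A = 9.81 × 5.505 × 7.4385 = 401.709 kN.
I_c = b·h³/12 = 2.85 × 2.61³/12 = 4.22265 m⁴.
Centre of pressure: y_p = y_c + I_c/(y_c·A) = 5.505 + 4.22265/(5.505 × 7.4385) = 5.505 + 0.10312 = 5.60812 m along the plane.

h_p = 5.608 m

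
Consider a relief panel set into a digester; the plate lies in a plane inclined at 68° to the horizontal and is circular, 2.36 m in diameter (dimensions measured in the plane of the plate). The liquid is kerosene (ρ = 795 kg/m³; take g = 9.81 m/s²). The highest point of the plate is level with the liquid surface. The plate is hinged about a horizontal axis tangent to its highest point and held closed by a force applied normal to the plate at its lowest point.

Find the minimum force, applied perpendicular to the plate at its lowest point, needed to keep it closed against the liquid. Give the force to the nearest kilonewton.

P ≈ 23 kN

γ = ρg = 795 × 9.81 / 1000 = 7.79895 kN/m³.
Let θ = 68° be the plate's angle to the horizontal; measure y along the incline from where the plane meets the free surface. Vertical depth h = y·sinθ with sinθ = 0.927184.
The centroid is at the centre, 1.18 m below the top of the plate, so y_c = 1.18 m and h_c = 1.18 × 0.927184 = 1.09408 m.
A = π(1.18)² = 4.37435 m².
Resultant F = γ·h_c·A = 7.79895 × 1.09408 × 4.37435 = 37.3249 kN.
I_c = πr⁴/4 = π × 1.18⁴/4 = 1.52271 m⁴.
Centre of pressure: y_p = y_c + I_c/(y_c·A) = 1.18 + 1.52271/(1.18 × 4.37435) = 1.18 + 0.295 = 1.475 m along the plane.
The resultant acts 1.18 + 0.295 = 1.475 m (along the plate) below the hinge at the top edge, so the moment about the hinge is M = F × 1.475 = 37.3249 × 1.475 = 55.0542 kN·m.
A normal force at the bottom, 2.36 m from the hinge, must supply this moment: P = 55.0542/2.36 = 23.3281 kN.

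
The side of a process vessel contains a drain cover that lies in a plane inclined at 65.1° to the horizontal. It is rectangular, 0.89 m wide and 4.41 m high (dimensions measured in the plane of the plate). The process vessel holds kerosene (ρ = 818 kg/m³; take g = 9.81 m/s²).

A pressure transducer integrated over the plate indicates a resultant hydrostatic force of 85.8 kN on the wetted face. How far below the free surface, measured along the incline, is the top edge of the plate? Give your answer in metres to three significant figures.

y_top ≈ 0.798 m

γ = ρg = 818 × 9.81 / 1000 = 8.02458 kN/m³.
A = 0.89 × 4.41 = 3.9249 m².
From F = γ·h_c·A, the centroid depth is h_c = 85.8/(8.02458 × 3.9249) = 2.72418 m.
Let θ = 65.1° be the plate's angle to the horizontal; measure y along the incline from where the plane meets the free surface. Vertical depth h = y·sinθ with sinθ = 0.907044.
Along the incline, y_c = h_c/sinθ = 2.72418/0.907044 = 3.00336 m.
The centroid lies 4.41/2 = 2.205 m below the top edge, so the top edge sits at y_top = 3.00336 − 2.205 = 0.79836 m along the incline.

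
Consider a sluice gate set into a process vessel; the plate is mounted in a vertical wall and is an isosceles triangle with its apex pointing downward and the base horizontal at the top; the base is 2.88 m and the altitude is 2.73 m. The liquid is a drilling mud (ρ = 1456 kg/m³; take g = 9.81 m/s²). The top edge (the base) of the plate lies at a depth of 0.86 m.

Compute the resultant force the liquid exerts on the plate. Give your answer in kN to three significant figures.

γ = ρg = 1456 × 9.81 / 1000 = 14.28336 kN/m³.
With the apex down, the centroid sits h/3 = 2.73/3 = 0.91 m below the base (the top edge), so the centroid depth is h_c = 0.86 + 0.91 = 1.77 m.
A = ½ × 2.88 × 2.73 = 3.9312 m².
Resultant F = γ·h_c·A = 14.28336 × 1.77 × 3.9312 = 99.3868 kN.

F ≈ 99.4 kN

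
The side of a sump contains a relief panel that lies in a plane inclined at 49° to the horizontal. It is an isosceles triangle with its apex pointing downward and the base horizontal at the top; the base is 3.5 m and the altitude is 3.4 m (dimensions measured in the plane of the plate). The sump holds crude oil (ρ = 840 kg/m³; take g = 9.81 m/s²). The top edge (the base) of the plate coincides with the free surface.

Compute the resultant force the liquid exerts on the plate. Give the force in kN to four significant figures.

γ = ρg = 840 × 9.81 / 1000 = 8.2404 kN/m³.
Let θ = 49° be the plate's angle to the horizontal; measure y along the incline from where the plane meets the free surface. Vertical depth h = y·sinθ with sinθ = 0.754710.
With the apex down, the centroid sits h/3 = 3.4/3 = 1.13333 m below the base (the top edge), so y_c = 1.13333 m and h_c = 1.13333 × 0.754710 = 0.855335 m.
A = ½ × 3.5 × 3.4 = 5.95 m².
Resultant F = γ·h_c·A = 8.2404 × 0.855335 × 5.95 = 41.9374 kN.

F ≈ 41.94 kN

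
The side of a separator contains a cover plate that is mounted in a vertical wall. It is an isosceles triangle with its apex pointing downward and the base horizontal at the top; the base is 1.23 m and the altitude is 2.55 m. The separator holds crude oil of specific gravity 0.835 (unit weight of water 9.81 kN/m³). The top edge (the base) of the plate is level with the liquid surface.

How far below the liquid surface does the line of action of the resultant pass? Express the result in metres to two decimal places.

γ = 0.835 × 9.81 = 8.19135 kN/m³.
With the apex down, the centroid sits h/3 = 2.55/3 = 0.85 m below the base (the top edge), so the centroid depth is h_c = 0.85 m.
A = ½ × 1.23 × 2.55 = 1.56825 m².
Resultant F = γ·h_c·A = 8.19135 × 0.85 × 1.56825 = 10.9192 kN.
I_c = b·h³/36 = 1.23 × 2.55³/36 = 0.56653 m⁴.
Centre of pressure: y_p = y_c + I_c/(y_c·A) = 0.85 + 0.56653/(0.85 × 1.56825) = 0.85 + 0.425 = 1.275 m along the plane.

h_p = 1.28 m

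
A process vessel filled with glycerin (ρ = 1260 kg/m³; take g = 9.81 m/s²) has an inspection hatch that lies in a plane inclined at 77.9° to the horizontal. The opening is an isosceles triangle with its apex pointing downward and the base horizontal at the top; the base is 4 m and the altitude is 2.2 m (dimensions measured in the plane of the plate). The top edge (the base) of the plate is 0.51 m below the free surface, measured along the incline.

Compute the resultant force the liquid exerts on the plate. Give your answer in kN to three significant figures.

F ≈ 66.1 kN

γ = ρg = 1260 × 9.81 / 1000 = 12.3606 kN/m³.
Let θ = 77.9° be the plate's angle to the horizontal; measure y along the incline from where the plane meets the free surface. Vertical depth h = y·sinθ with sinθ = 0.977783.
With the apex down, the centroid sits h/3 = 2.2/3 = 0.733333 m below the base (the top edge), so y_c = 0.51 + 0.733333 = 1.24333 m and h_c = 1.24333 × 0.977783 = 1.21571 m.
A = ½ × 4 × 2.2 = 4.4 m².
Resultant F = γ·h_c·A = 12.3606 × 1.21571 × 4.4 = 66.1184 kN.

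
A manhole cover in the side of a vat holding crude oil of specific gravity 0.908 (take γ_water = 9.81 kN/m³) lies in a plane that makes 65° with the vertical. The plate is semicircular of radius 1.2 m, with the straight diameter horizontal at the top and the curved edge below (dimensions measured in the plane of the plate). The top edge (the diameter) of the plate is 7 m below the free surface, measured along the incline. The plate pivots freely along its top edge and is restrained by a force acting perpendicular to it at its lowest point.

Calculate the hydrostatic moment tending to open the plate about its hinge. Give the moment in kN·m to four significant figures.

M ≈ 33.42 kN·m

γ = 0.908 × 9.81 = 8.90748 kN/m³.
The plate makes 65° with the vertical, i.e. θ = 90° − 65° = 25° to the horizontal. Measuring y along the incline from the free-surface line, vertical depth h = y·sinθ with sinθ = 0.422618.
The centroid of a semicircle lies 4r/(3π) = 0.509296 m from the diameter, here below the top edge, so y_c = 7 + 0.509296 = 7.5093 m and h_c = 7.5093 × 0.422618 = 3.17357 m.
A = πr²/2 = π × 1.2²/2 = 2.26195 m².
Resultant F = γ·h_c·A = 8.90748 × 3.17357 × 2.26195 = 63.942 kN.
I_c = (π/8 − 8/(9π))·r⁴ = 0.109757 × 1.2⁴ = 0.227592 m⁴.
Centre of pressure: y_p = y_c + I_c/(y_c·A) = 7.5093 + 0.227592/(7.5093 × 2.26195) = 7.5093 + 0.0133991 = 7.5227 m along the plane.
The resultant acts 0.509296 + 0.0133991 = 0.522695 m (along the plate) below the hinge at the top edge, so the moment about the hinge is M = F × 0.522695 = 63.942 × 0.522695 = 33.4222 kN·m.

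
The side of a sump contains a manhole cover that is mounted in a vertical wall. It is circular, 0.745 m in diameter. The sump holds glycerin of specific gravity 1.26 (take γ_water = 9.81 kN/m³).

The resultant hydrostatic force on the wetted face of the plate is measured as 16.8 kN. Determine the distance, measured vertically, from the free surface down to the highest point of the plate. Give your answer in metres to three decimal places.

d_top ≈ 2.745 m

γ = 1.26 × 9.81 = 12.3606 kN/m³.
A = π(0.3725)² = 0.435916 m².
From F = γ·h_c·A, the centroid depth is h_c = 16.8/(12.3606 × 0.435916) = 3.11793 m.
The centroid is at the centre, 0.3725 m below the top of the plate, so the highest point sits at h_top = 3.11793 − 0.3725 = 2.74543 m below the surface.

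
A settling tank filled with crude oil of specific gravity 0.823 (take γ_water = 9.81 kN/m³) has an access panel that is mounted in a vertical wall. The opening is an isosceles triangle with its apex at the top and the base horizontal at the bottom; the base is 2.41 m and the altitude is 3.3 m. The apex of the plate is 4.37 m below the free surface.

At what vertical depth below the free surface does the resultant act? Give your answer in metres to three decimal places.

h_p = 6.662 m

γ = 0.823 × 9.81 = 8.07363 kN/m³.
With the apex up, the centroid sits 2h/3 = 2 × 3.3/3 = 2.2 m below the apex, so the centroid depth is h_c = 4.37 + 2.2 = 6.57 m.
A = ½ × 2.41 × 3.3 = 3.9765 m².
Resultant F = γ·h_c·A = 8.07363 × 6.57 × 3.9765 = 210.928 kN.
I_c = b·h³/36 = 2.41 × 3.3³/36 = 2.40578 m⁴.
Centre of pressure: y_p = y_c + I_c/(y_c·A) = 6.57 + 2.40578/(6.57 × 3.9765) = 6.57 + 0.0920851 = 6.66209 m along the plane.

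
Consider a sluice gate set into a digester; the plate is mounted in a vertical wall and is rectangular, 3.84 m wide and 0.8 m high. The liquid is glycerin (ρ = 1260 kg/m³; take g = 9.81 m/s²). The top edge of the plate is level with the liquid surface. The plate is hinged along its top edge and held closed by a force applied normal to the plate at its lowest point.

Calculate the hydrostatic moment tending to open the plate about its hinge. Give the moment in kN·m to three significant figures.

M ≈ 8.10 kN·m

γ = ρg = 1260 × 9.81 / 1000 = 12.3606 kN/m³.
The centroid lies 0.8/2 = 0.4 m below the top edge, so the centroid depth is h_c = 0.4 m.
A = 3.84 × 0.8 = 3.072 m².
Resultant F = γ·h_c·A = 12.3606 × 0.4 × 3.072 = 15.1887 kN.
I_c = b·h³/12 = 3.84 × 0.8³/12 = 0.16384 m⁴.
Centre of pressure: y_p = y_c + I_c/(y_c·A) = 0.4 + 0.16384/(0.4 × 3.072) = 0.4 + 0.133333 = 0.533333 m along the plane.
The resultant acts 0.4 + 0.133333 = 0.533333 m (along the plate) below the hinge at the top edge, so the moment about the hinge is M = F × 0.533333 = 15.1887 × 0.533333 = 8.10063 kN·m.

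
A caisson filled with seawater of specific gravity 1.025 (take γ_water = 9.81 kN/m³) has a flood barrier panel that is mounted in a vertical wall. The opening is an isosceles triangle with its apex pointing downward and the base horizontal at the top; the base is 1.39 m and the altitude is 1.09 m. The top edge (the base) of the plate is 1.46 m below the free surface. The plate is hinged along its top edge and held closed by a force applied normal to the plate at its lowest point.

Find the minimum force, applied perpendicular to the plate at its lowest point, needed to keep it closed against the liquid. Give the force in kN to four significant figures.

γ = 1.025 × 9.81 = 10.05525 kN/m³.
With the apex down, the centroid sits h/3 = 1.09/3 = 0.363333 m below the base (the top edge), so the centroid depth is h_c = 1.46 + 0.363333 = 1.82333 m.
A = ½ × 1.39 × 1.09 = 0.75755 m².
Resultant F = γ·h_c·A = 10.05525 × 1.82333 × 0.75755 = 13.889 kN.
I_c = b·h³/36 = 1.39 × 1.09³/36 = 0.0500025 m⁴.
Centre of pressure: y_p = y_c + I_c/(y_c·A) = 1.82333 + 0.0500025/(1.82333 × 0.75755) = 1.82333 + 0.0362005 = 1.85953 m along the plane.
The resultant acts 0.363333 + 0.0362005 = 0.399533 m (along the plate) below the hinge at the top edge, so the moment about the hinge is M = F × 0.399533 = 13.889 × 0.399533 = 5.54911 kN·m.
A normal force at the bottom, 1.09 m from the hinge, must supply this moment: P = 5.54911/1.09 = 5.09093 kN.

P ≈ 5.091 kN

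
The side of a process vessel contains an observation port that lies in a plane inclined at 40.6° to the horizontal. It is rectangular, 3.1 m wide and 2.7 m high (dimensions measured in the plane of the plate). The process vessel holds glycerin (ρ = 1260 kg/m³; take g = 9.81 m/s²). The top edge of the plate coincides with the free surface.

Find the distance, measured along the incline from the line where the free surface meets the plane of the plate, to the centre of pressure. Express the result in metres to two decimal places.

y_p = 1.80 m

γ = ρg = 1260 × 9.81 / 1000 = 12.3606 kN/m³.
Let θ = 40.6° be the plate's angle to the horizontal; measure y along the incline from where the plane meets the free surface. Vertical depth h = y·sinθ with sinθ = 0.650774.
The centroid lies 2.7/2 = 1.35 m below the top edge, so y_c = 1.35 m and h_c = 1.35 × 0.650774 = 0.878545 m.
A = 3.1 × 2.7 = 8.37 m².
Resultant F = γ·h_c·A = 12.3606 × 0.878545 × 8.37 = 90.8927 kN.
I_c = b·h³/12 = 3.1 × 2.7³/12 = 5.08478 m⁴.
Centre of pressure: y_p = y_c + I_c/(y_c·A) = 1.35 + 5.08478/(1.35 × 8.37) = 1.35 + 0.45 = 1.8 m along the plane.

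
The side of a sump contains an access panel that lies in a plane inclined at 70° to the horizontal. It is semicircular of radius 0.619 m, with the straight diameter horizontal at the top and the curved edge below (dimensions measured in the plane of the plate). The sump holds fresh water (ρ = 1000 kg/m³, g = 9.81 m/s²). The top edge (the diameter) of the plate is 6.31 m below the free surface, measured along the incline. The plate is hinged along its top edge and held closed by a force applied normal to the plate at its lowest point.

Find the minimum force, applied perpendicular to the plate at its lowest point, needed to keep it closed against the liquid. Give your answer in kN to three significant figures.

γ = ρg = 1000 × 9.81 = 9810 N/m³ = 9.81 kN/m³.
Let θ = 70° be the plate's angle to the horizontal; measure y along the incline from where the plane meets the free surface. Vertical depth h = y·sinθ with sinθ = 0.939693.
The centroid of a semicircle lies 4r/(3π) = 0.262712 m from the diameter, here below the top edge, so y_c = 6.31 + 0.262712 = 6.57271 m and h_c = 6.57271 × 0.939693 = 6.17633 m.
A = πr²/2 = π × 0.619²/2 = 0.601868 m².
Resultant F = γ·h_c·A = 9.81 × 6.17633 × 0.601868 = 36.4671 kN.
I_c = (π/8 − 8/(9π))·r⁴ = 0.109757 × 0.619⁴ = 0.0161137 m⁴.
Centre of pressure: y_p = y_c + I_c/(y_c·A) = 6.57271 + 0.0161137/(6.57271 × 0.601868) = 6.57271 + 0.00407333 = 6.57678 m along the plane.
The resultant acts 0.262712 + 0.00407333 = 0.266785 m (along the plate) below the hinge at the top edge, so the moment about the hinge is M = F × 0.266785 = 36.4671 × 0.266785 = 9.72888 kN·m.
A normal force at the bottom, 0.619 m from the hinge, must supply this moment: P = 9.72888/0.619 = 15.7171 kN.

P ≈ 15.7 kN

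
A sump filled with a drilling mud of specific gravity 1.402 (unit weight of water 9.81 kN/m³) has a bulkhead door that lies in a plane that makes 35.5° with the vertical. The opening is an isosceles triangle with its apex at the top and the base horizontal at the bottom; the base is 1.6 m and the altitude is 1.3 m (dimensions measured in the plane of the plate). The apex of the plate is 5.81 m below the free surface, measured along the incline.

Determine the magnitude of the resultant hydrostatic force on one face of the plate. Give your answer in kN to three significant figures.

F ≈ 77.7 kN

γ = 1.402 × 9.81 = 13.75362 kN/m³.
The plate makes 35.5° with the vertical, i.e. θ = 90° − 35.5° = 54.5° to the horizontal. Measuring y along the incline from the free-surface line, vertical depth h = y·sinθ with sinθ = 0.814116.
With the apex up, the centroid sits 2h/3 = 2 × 1.3/3 = 0.866667 m below the apex, so y_c = 5.81 + 0.866667 = 6.67667 m and h_c = 6.67667 × 0.814116 = 5.43558 m.
A = ½ × 1.6 × 1.3 = 1.04 m².
Resultant F = γ·h_c·A = 13.75362 × 5.43558 × 1.04 = 77.7493 kN.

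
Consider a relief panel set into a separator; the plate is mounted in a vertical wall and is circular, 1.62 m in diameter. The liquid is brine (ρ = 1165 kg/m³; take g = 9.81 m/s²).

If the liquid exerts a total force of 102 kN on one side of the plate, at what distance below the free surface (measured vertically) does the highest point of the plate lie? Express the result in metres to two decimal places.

d_top ≈ 3.52 m

γ = ρg = 1165 × 9.81 / 1000 = 11.42865 kN/m³.
A = π(0.81)² = 2.0612 m².
From F = γ·h_c·A, the centroid depth is h_c = 102/(11.42865 × 2.0612) = 4.32997 m.
The centroid is at the centre, 0.81 m below the top of the plate, so the highest point sits at h_top = 4.32997 − 0.81 = 3.51997 m below the surface.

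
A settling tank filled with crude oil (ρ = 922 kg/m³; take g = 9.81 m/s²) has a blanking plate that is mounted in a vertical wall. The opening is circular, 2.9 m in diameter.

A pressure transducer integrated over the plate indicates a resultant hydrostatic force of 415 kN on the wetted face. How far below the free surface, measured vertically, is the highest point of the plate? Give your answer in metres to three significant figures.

γ = ρg = 922 × 9.81 / 1000 = 9.04482 kN/m³.
A = π(1.45)² = 6.6052 m².
From F = γ·h_c·A, the centroid depth is h_c = 415/(9.04482 × 6.6052) = 6.94644 m.
The centroid is at the centre, 1.45 m below the top of the plate, so the highest point sits at h_top = 6.94644 − 1.45 = 5.49644 m below the surface.

d_top ≈ 5.50 m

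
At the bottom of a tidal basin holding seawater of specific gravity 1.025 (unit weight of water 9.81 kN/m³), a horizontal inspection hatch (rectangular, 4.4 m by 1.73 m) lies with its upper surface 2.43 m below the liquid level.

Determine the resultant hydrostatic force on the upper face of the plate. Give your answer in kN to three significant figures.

γ = 1.025 × 9.81 = 10.05525 kN/m³.
The plate is horizontal, so pressure is uniform at p = γ·h = 10.05525 × 2.43 = 24.4343 kN/m².
A = 4.4 × 1.73 = 7.612 m².
F = p·A = 24.4343 × 7.612 = 185.994 kN.

F ≈ 186 kN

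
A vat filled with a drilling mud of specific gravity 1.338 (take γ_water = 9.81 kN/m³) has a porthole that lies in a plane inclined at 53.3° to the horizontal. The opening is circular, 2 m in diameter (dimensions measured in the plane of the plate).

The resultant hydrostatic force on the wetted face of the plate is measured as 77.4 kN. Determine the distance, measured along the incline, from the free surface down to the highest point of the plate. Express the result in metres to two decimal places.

y_top ≈ 1.34 m

γ = 1.338 × 9.81 = 13.12578 kN/m³.
A = π(1)² = 3.14159 m².
From F = γ·h_c·A, the centroid depth is h_c = 77.4/(13.12578 × 3.14159) = 1.87701 m.
Let θ = 53.3° be the plate's angle to the horizontal; measure y along the incline from where the plane meets the free surface. Vertical depth h = y·sinθ with sinθ = 0.801776.
Along the incline, y_c = h_c/sinθ = 1.87701/0.801776 = 2.34107 m.
The centroid is at the centre, 1 m below the top of the plate, so the highest point sits at y_top = 2.34107 − 1 = 1.34107 m along the incline.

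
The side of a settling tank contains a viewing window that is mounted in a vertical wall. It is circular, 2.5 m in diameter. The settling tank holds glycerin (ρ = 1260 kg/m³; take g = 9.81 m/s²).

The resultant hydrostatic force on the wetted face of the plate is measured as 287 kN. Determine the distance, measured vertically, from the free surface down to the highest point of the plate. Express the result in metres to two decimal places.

d_top ≈ 3.48 m

γ = ρg = 1260 × 9.81 / 1000 = 12.3606 kN/m³.
A = π(1.25)² = 4.90874 m².
From F = γ·h_c·A, the centroid depth is h_c = 287/(12.3606 × 4.90874) = 4.73012 m.
The centroid is at the centre, 1.25 m below the top of the plate, so the highest point sits at h_top = 4.73012 − 1.25 = 3.48012 m below the surface.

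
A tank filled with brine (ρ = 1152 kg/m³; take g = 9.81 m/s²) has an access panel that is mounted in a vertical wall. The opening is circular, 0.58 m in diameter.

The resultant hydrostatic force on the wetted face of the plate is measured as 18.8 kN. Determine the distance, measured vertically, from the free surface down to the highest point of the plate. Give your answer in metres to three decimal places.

γ = ρg = 1152 × 9.81 / 1000 = 11.30112 kN/m³.
A = π(0.29)² = 0.264208 m².
From F = γ·h_c·A, the centroid depth is h_c = 18.8/(11.30112 × 0.264208) = 6.29637 m.
The centroid is at the centre, 0.29 m below the top of the plate, so the highest point sits at h_top = 6.29637 − 0.29 = 6.00637 m below the surface.

d_top ≈ 6.006 m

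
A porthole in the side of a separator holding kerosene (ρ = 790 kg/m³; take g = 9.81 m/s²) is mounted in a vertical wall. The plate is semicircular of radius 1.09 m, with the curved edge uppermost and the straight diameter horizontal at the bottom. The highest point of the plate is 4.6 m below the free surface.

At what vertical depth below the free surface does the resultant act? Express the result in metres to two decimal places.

h_p = 5.24 m

γ = ρg = 790 × 9.81 / 1000 = 7.7499 kN/m³.
The centroid lies 4r/(3π) = 0.46261 m above the diameter, so r − 4r/(3π) = 1.09 − 0.46261 = 0.62739 m below the topmost point, so the centroid depth is h_c = 4.6 + 0.62739 = 5.22739 m.
A = πr²/2 = π × 1.09²/2 = 1.86626 m².
Resultant F = γ·h_c·A = 7.7499 × 5.22739 × 1.86626 = 75.6055 kN.
I_c = (π/8 − 8/(9π))·r⁴ = 0.109757 × 1.09⁴ = 0.154931 m⁴.
Centre of pressure: y_p = y_c + I_c/(y_c·A) = 5.22739 + 0.154931/(5.22739 × 1.86626) = 5.22739 + 0.0158811 = 5.24327 m along the plane.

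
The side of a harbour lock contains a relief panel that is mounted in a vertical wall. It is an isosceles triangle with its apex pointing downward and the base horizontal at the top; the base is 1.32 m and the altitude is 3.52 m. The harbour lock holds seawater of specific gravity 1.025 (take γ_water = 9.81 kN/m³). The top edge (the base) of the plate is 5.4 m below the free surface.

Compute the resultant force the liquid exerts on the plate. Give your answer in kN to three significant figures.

F ≈ 154 kN

γ = 1.025 × 9.81 = 10.05525 kN/m³.
With the apex down, the centroid sits h/3 = 3.52/3 = 1.17333 m below the base (the top edge), so the centroid depth is h_c = 5.4 + 1.17333 = 6.57333 m.
A = ½ × 1.32 × 3.52 = 2.3232 m².
Resultant F = γ·h_c·A = 10.05525 × 6.57333 × 2.3232 = 153.555 kN.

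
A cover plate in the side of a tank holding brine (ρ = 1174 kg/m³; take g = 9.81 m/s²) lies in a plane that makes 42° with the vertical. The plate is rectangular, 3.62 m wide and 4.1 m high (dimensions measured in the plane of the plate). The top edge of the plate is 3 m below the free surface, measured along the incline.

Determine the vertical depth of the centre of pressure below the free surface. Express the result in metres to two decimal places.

h_p = 3.96 m

γ = ρg = 1174 × 9.81 / 1000 = 11.51694 kN/m³.
The plate makes 42° with the vertical, i.e. θ = 90° − 42° = 48° to the horizontal. Measuring y along the incline from the free-surface line, vertical depth h = y·sinθ with sinθ = 0.743145.
The centroid lies 4.1/2 = 2.05 m below the top edge, so y_c = 3 + 2.05 = 5.05 m and h_c = 5.05 × 0.743145 = 3.75288 m.
A = 3.62 × 4.1 = 14.842 m².
Resultant F = γ·h_c·A = 11.51694 × 3.75288 × 14.842 = 641.496 kN.
I_c = b·h³/12 = 3.62 × 4.1³/12 = 20.7912 m⁴.
Centre of pressure: y_p = y_c + I_c/(y_c·A) = 5.05 + 20.7912/(5.05 × 14.842) = 5.05 + 0.277393 = 5.32739 m along the plane.
Vertically, h_p = y_p·sinθ = 5.32739 × 0.743145 = 3.95902 m.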